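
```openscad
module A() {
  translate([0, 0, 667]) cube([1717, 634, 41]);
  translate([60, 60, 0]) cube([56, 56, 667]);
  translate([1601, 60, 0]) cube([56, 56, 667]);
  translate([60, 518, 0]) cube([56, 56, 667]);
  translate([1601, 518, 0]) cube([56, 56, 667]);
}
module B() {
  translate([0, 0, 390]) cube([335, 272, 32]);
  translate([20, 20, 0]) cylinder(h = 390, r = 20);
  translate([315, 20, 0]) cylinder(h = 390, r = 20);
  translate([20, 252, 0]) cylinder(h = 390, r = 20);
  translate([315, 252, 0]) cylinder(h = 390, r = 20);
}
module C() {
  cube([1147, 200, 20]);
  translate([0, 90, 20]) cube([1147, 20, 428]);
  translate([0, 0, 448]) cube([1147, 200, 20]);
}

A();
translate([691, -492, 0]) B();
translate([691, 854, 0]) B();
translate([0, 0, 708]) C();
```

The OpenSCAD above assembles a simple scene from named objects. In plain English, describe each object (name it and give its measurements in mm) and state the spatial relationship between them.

A is a rectangular dining table. The top is 1717×634×41 mm with its upper surface at z = 708 mm. It stands on four 56×56 mm square legs, each inset 60 mm from the nearest pair of top edges, running from the floor to the underside of the top.

B is a four-legged stool. The seat is 335×272 mm, 32 mm thick, top at z = 422 mm. It stands on four round legs, each 40 mm in diameter, from z = 0 to the seat underside, each leg's axis is inset half a diameter from the nearest pair of seat edges (so the leg's bounding box is flush with the corner).

C is an I-beam lying along x, 1147 mm long. Overall section height 468 mm. Two flanges 200 mm wide (y) and 20 mm thick, one on the floor and one at the top; a web 20 mm thick runs between them, centred on the flange width.

Two stools sit around the table at the −y, +y sides. The I-beam is on top of the table.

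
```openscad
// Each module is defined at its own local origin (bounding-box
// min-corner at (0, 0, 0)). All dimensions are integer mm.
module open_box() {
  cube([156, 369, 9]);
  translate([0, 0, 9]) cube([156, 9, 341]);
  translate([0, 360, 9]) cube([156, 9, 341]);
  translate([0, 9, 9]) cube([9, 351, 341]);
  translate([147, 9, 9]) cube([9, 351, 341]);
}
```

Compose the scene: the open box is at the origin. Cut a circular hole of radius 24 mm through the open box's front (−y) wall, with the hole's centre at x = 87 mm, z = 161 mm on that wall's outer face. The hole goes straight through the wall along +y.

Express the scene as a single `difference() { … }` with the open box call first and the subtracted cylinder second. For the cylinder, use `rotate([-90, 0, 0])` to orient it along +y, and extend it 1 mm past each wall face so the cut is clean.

difference() {
  open_box();
  translate([87, -1, 161]) rotate([-90, 0, 0]) cylinder(h = 11, r = 24);
}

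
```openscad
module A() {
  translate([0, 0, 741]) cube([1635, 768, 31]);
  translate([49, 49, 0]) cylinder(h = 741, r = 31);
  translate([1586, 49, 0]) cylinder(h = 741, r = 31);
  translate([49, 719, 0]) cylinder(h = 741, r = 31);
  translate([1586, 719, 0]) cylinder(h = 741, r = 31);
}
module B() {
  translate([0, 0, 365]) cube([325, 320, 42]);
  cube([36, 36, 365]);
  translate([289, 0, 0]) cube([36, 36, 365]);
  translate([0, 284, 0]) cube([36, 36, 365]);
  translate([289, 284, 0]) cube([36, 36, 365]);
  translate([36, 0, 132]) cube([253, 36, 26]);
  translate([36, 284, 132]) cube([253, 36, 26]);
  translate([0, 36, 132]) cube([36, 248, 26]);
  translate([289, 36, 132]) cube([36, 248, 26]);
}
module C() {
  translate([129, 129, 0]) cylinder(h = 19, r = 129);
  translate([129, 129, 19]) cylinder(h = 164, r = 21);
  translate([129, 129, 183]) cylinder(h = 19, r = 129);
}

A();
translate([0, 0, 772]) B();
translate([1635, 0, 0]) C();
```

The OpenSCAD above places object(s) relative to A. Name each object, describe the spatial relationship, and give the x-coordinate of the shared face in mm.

A is a table. B is a stool. C is a spool. The stool is on top of the table. The spool is against the table's +x side, with their −y faces flush. The x-coordinate of the shared face is 1635 mm.

The table's +x face and the spool's −x face are both at x = 1635 mm.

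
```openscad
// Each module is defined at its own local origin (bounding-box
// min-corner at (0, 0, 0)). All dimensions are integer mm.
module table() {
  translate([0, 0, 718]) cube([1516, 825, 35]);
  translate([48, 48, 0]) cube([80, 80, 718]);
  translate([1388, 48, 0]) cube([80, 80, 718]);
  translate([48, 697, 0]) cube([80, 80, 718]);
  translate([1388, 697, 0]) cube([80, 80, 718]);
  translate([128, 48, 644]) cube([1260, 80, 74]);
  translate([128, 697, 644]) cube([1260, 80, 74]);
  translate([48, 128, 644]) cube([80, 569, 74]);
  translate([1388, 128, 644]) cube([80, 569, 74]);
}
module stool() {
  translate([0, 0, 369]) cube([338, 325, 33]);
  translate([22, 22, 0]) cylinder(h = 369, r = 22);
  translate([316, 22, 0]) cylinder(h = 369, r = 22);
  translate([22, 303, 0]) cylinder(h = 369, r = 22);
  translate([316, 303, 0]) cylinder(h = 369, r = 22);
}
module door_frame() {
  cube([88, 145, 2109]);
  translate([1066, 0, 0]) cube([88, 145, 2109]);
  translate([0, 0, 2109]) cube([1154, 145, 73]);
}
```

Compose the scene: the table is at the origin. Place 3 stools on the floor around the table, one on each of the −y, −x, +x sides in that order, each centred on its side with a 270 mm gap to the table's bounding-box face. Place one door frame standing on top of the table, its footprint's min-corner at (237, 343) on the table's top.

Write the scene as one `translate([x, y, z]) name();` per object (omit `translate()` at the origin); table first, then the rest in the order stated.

table();
translate([589, -595, 0]) stool();
translate([-608, 250, 0]) stool();
translate([1786, 250, 0]) stool();
translate([237, 343, 753]) door_frame();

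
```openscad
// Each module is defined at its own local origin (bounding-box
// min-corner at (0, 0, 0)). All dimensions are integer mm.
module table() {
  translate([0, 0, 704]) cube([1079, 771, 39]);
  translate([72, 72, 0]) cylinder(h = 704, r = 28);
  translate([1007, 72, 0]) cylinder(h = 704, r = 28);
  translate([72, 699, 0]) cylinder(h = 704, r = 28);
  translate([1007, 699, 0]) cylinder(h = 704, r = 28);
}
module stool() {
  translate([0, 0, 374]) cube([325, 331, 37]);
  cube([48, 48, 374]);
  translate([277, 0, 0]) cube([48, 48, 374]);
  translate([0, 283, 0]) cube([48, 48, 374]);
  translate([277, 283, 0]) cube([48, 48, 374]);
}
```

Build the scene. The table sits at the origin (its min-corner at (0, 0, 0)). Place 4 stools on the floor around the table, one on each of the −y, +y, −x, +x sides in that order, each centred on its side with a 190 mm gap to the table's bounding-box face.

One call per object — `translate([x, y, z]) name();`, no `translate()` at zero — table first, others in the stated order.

table();
translate([377, -521, 0]) stool();
translate([377, 961, 0]) stool();
translate([-515, 220, 0]) stool();
translate([1269, 220, 0]) stool();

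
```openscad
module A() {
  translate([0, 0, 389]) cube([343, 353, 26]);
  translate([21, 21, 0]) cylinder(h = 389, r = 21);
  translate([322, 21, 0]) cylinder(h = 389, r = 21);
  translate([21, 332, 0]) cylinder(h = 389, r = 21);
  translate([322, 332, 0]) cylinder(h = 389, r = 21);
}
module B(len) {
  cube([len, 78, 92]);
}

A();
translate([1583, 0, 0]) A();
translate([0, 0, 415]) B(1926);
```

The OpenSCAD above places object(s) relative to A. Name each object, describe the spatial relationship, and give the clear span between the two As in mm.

Second stool starts at x = 1583; first ends at x = 343; clear span = 1583 − 343 = 1240 mm.

A is a stool. B is a beam. A beam spans the tops of two stools. The clear span between the two stools is 1240 mm.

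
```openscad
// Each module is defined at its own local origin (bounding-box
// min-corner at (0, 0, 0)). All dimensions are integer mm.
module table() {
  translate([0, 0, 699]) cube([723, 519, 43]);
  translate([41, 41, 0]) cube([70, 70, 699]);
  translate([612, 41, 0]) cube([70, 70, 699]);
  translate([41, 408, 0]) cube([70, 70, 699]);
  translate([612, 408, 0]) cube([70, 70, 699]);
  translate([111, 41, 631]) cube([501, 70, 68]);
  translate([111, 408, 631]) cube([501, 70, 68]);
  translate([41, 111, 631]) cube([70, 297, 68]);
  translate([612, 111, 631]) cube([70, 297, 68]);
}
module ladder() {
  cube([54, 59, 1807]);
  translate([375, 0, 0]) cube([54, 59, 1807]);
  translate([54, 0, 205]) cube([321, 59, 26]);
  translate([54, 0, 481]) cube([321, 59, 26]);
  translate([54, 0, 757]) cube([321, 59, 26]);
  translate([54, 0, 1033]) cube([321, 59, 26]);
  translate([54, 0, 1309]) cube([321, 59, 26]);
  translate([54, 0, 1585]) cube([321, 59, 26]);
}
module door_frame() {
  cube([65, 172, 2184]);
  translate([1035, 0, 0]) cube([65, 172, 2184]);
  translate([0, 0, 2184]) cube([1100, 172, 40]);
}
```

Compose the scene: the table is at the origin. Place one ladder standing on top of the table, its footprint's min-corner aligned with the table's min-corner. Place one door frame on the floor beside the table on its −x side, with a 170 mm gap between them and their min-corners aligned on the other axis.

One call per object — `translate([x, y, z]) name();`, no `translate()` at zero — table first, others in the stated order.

table();
translate([0, 0, 742]) ladder();
translate([-1270, 0, 0]) door_frame();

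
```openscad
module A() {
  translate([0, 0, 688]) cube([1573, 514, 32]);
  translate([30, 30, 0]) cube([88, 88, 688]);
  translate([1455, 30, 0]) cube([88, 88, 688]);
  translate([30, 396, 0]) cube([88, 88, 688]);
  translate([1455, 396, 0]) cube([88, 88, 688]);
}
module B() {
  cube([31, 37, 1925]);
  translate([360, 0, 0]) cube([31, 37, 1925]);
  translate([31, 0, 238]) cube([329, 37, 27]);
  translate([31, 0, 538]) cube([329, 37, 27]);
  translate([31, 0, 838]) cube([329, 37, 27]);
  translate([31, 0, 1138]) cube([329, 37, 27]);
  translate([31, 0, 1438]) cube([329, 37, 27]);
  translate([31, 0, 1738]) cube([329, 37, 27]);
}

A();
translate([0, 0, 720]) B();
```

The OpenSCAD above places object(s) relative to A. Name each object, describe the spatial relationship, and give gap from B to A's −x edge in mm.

A is a table. B is a ladder. The ladder is on top of the table. The gap from the ladder to the table's −x edge is 0 mm.

The ladder's min-x is at 0; the table's min-x is 0; gap = 0 mm.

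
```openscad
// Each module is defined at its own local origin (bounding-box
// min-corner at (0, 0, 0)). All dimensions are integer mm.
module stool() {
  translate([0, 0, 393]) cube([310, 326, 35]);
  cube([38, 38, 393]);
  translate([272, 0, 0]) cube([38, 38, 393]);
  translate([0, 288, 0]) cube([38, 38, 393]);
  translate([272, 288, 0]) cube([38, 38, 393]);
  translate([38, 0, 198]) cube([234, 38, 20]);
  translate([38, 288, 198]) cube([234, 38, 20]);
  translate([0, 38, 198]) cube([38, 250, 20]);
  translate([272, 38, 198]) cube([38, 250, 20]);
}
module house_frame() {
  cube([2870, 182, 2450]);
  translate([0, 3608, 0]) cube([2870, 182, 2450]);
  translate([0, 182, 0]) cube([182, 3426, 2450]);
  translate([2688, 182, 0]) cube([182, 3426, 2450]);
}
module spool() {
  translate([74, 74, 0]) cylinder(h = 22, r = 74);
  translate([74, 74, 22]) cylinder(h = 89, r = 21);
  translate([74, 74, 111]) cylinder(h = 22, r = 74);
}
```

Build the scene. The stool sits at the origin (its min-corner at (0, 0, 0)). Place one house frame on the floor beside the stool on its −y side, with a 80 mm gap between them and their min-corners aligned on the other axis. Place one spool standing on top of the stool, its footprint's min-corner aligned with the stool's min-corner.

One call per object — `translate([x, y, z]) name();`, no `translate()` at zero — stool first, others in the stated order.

stool();
translate([0, -3870, 0]) house_frame();
translate([0, 0, 428]) spool();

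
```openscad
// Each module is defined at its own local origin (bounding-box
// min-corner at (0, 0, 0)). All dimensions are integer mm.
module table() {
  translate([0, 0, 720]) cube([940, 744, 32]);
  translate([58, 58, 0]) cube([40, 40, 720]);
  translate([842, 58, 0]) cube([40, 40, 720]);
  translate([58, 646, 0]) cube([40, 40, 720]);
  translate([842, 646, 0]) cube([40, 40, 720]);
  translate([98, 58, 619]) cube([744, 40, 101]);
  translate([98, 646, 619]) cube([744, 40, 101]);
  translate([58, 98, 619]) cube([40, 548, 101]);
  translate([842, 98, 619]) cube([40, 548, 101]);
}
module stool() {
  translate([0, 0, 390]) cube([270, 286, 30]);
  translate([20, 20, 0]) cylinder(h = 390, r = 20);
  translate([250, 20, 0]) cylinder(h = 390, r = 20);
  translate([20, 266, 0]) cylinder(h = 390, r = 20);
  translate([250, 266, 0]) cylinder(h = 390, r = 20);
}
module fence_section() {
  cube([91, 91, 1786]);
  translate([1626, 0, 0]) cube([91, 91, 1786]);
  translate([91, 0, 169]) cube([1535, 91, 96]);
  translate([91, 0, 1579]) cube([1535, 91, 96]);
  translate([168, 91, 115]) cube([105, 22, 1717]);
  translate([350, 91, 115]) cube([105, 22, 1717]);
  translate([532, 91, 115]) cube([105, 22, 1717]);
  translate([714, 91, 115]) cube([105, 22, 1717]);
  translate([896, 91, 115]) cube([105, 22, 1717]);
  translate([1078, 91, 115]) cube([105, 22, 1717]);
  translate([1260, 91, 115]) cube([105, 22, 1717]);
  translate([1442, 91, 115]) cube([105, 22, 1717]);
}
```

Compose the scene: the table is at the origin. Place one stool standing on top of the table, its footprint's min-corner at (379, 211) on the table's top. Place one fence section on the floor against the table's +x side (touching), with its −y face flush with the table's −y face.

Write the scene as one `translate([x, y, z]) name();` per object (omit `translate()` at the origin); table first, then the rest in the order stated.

table();
translate([379, 211, 752]) stool();
translate([940, 0, 0]) fence_section();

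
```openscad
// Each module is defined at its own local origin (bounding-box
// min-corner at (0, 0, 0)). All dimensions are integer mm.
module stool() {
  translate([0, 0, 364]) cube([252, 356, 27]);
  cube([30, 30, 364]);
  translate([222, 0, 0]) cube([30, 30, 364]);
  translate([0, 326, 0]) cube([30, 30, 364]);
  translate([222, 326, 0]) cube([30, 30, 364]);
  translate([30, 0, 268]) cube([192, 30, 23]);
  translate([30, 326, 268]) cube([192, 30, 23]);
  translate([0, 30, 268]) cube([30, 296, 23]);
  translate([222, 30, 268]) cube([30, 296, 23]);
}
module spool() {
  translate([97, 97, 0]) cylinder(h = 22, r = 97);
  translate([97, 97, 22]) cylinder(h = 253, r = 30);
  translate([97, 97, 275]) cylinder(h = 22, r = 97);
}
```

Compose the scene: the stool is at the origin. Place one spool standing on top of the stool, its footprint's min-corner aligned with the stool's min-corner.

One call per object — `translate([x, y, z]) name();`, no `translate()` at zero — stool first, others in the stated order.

stool();
translate([0, 0, 391]) spool();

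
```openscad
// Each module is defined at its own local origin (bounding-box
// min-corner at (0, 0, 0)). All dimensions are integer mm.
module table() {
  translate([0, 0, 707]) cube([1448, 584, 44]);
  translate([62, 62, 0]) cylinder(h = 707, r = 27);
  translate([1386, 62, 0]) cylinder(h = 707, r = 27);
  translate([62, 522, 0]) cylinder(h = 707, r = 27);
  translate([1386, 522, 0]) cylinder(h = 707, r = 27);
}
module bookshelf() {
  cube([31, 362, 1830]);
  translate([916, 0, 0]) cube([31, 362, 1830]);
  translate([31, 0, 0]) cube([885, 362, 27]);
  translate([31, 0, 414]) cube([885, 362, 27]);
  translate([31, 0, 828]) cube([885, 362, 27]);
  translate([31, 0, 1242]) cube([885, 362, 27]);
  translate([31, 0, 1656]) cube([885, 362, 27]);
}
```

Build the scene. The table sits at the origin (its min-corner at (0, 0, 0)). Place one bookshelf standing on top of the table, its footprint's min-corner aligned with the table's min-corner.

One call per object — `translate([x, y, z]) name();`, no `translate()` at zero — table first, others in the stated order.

table();
translate([0, 0, 751]) bookshelf();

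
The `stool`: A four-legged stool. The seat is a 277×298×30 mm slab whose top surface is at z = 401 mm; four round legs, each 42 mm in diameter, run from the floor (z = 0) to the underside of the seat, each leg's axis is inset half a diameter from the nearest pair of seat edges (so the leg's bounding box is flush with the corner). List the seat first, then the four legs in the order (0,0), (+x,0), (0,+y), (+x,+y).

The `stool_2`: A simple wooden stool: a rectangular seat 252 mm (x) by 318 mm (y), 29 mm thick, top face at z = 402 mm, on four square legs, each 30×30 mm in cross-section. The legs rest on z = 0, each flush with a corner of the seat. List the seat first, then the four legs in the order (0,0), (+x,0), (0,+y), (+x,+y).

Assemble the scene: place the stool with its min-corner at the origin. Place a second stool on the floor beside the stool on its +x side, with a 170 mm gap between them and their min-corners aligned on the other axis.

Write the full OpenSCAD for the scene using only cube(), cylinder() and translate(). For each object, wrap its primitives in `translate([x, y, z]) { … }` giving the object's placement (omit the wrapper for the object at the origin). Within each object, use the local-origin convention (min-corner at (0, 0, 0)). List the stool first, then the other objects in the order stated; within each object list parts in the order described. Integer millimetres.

translate([0, 0, 371]) cube([277, 298, 30]);
translate([21, 21, 0]) cylinder(h = 371, r = 21);
translate([256, 21, 0]) cylinder(h = 371, r = 21);
translate([21, 277, 0]) cylinder(h = 371, r = 21);
translate([256, 277, 0]) cylinder(h = 371, r = 21);
translate([447, 0, 0]) {
  translate([0, 0, 373]) cube([252, 318, 29]);
  cube([30, 30, 373]);
  translate([222, 0, 0]) cube([30, 30, 373]);
  translate([0, 288, 0]) cube([30, 30, 373]);
  translate([222, 288, 0]) cube([30, 30, 373]);
}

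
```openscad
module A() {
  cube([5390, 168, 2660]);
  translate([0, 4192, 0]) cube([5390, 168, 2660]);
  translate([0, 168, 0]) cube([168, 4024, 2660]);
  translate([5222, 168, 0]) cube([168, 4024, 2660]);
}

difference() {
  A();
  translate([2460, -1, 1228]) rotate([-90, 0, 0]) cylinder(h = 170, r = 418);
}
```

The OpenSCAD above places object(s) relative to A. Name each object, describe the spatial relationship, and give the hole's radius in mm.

A is a house frame. The house frame has a circular hole through its front wall. The hole's radius is 418 mm.

The subtracted cylinder has r = 418 mm.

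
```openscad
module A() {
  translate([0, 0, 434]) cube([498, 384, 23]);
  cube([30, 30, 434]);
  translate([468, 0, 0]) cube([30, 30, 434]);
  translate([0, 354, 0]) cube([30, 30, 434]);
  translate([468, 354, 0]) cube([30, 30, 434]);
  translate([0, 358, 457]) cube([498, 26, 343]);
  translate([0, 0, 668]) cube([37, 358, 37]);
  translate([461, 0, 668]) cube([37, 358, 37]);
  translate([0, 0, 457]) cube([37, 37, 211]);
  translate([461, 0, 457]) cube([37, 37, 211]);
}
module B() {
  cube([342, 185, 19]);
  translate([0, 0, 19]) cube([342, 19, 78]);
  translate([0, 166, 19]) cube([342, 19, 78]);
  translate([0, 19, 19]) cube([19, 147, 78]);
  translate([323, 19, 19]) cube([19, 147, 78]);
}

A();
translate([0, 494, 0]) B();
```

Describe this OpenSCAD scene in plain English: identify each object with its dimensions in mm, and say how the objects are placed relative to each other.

A is a chair. The seat is a 498×384×23 mm slab with its top at z = 457 mm, on four 30×30 mm corner legs (flush with the seat edges, standing on z = 0). A flat backrest 26 mm thick, 343 mm tall, spans the full seat width and rises from the seat top along its +y edge, rear face flush with the rear of the seat. Two armrests of 37×37 mm section run along each side from the seat's front edge to the front of the backrest, top faces 248 mm above the seat top and outer faces flush with the seat's x-edges; a 37×37 mm post under the front of each armrest stands on the seat at the front corner.

B is an open storage box with external size 342×185×97 mm and wall thickness 19 mm (the base is also 19 mm thick). The base covers the whole footprint; the four walls stand on the base, with the y-facing walls full-width and the x-facing walls fitting between their inner faces.

The open box is on the floor beside the chair on its +y side.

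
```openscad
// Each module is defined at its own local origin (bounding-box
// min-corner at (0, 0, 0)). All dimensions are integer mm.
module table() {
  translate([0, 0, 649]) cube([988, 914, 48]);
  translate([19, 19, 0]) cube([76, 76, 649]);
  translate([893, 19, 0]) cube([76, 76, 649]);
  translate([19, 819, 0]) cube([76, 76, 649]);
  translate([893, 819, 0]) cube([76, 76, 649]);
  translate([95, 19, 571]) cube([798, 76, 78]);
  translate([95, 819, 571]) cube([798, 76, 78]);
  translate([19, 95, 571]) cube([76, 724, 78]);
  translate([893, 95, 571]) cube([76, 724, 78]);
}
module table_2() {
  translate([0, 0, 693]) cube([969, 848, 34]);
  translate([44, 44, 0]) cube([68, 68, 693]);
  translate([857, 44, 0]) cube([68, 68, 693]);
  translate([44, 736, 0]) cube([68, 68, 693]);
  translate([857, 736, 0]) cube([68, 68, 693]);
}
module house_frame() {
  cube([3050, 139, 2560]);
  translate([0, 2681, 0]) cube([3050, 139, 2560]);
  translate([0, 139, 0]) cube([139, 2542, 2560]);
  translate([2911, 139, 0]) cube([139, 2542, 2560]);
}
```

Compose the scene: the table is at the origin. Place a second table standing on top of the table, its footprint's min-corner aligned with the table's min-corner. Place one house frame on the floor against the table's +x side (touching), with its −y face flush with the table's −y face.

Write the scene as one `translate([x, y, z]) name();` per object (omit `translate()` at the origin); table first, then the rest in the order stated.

table();
translate([0, 0, 697]) table_2();
translate([988, 0, 0]) house_frame();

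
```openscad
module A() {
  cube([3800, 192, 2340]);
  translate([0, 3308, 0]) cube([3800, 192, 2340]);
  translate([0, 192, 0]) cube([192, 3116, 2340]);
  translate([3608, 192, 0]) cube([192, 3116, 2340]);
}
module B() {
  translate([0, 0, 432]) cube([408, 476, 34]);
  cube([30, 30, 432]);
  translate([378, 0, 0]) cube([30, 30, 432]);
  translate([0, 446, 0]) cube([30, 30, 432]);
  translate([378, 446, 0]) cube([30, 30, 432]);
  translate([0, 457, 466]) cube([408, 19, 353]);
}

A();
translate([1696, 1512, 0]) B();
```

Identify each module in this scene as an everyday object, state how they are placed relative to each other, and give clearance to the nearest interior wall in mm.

Clearances: x = 1504, y = 1320; minimum 1320 mm.

A is a house frame. B is a chair. The chair sits inside the house frame, centred. The clearance to the nearest interior wall is 1320 mm.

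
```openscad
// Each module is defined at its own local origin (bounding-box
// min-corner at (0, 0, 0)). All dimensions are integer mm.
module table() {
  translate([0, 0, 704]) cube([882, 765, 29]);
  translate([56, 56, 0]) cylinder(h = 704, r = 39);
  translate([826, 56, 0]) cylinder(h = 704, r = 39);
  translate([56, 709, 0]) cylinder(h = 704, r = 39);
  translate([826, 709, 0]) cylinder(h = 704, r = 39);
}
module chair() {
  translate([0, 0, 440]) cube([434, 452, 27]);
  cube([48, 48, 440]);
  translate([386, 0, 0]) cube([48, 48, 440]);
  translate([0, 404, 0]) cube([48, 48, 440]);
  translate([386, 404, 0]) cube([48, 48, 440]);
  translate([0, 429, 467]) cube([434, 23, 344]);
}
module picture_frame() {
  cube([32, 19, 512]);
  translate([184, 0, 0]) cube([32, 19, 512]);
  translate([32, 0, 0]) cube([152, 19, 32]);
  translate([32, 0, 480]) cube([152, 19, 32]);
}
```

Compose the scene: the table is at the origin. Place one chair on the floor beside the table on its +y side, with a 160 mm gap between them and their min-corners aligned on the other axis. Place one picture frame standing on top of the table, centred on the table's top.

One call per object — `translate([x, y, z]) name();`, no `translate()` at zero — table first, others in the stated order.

table();
translate([0, 925, 0]) chair();
translate([333, 373, 733]) picture_frame();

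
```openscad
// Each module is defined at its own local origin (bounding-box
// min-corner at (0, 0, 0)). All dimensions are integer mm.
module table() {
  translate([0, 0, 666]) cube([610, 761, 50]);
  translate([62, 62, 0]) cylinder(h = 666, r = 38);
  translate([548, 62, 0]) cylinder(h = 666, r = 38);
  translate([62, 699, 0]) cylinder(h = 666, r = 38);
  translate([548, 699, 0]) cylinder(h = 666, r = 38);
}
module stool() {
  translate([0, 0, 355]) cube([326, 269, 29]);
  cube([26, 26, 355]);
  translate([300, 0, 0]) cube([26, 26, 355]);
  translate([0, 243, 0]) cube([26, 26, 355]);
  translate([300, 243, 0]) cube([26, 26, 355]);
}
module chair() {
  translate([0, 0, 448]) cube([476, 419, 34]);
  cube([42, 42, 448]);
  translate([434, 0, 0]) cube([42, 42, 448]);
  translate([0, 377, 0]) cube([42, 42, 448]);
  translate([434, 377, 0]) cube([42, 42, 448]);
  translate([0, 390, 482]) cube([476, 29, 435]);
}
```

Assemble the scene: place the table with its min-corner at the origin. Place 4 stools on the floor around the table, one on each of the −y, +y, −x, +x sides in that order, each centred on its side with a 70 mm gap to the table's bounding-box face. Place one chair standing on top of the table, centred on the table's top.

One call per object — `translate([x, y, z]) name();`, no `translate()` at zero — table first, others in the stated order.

table();
translate([142, -339, 0]) stool();
translate([142, 831, 0]) stool();
translate([-396, 246, 0]) stool();
translate([680, 246, 0]) stool();
translate([67, 171, 716]) chair();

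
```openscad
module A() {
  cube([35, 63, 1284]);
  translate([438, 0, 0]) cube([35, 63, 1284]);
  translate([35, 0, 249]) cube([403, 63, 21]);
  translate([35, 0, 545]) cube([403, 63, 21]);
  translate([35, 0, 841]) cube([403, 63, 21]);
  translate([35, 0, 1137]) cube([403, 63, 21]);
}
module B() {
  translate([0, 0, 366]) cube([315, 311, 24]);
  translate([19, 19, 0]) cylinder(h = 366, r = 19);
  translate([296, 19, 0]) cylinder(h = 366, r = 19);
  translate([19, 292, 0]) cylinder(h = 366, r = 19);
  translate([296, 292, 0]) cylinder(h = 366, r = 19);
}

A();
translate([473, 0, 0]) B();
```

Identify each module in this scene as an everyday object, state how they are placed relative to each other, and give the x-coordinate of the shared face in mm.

A is a ladder. B is a stool. The stool is against the ladder's +x side, with their −y faces flush. The x-coordinate of the shared face is 473 mm.

The ladder's +x face and the stool's −x face are both at x = 473 mm.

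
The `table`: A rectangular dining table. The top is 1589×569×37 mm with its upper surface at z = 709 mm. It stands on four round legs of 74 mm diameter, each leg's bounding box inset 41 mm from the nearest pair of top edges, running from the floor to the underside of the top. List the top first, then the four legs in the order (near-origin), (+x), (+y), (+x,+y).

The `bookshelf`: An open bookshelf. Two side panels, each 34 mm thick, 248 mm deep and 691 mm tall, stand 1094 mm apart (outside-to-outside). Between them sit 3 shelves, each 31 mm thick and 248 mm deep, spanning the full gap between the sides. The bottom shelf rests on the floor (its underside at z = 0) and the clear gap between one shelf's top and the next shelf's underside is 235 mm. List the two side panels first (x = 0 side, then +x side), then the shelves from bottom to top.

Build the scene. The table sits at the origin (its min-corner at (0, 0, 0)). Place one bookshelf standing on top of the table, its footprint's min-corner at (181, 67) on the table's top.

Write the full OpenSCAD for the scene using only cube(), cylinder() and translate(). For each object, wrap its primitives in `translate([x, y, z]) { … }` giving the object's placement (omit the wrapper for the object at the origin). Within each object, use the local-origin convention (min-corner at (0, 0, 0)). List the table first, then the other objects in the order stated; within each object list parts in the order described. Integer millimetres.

translate([0, 0, 672]) cube([1589, 569, 37]);
translate([78, 78, 0]) cylinder(h = 672, r = 37);
translate([1511, 78, 0]) cylinder(h = 672, r = 37);
translate([78, 491, 0]) cylinder(h = 672, r = 37);
translate([1511, 491, 0]) cylinder(h = 672, r = 37);
translate([181, 67, 709]) {
  cube([34, 248, 691]);
  translate([1060, 0, 0]) cube([34, 248, 691]);
  translate([34, 0, 0]) cube([1026, 248, 31]);
  translate([34, 0, 266]) cube([1026, 248, 31]);
  translate([34, 0, 532]) cube([1026, 248, 31]);
}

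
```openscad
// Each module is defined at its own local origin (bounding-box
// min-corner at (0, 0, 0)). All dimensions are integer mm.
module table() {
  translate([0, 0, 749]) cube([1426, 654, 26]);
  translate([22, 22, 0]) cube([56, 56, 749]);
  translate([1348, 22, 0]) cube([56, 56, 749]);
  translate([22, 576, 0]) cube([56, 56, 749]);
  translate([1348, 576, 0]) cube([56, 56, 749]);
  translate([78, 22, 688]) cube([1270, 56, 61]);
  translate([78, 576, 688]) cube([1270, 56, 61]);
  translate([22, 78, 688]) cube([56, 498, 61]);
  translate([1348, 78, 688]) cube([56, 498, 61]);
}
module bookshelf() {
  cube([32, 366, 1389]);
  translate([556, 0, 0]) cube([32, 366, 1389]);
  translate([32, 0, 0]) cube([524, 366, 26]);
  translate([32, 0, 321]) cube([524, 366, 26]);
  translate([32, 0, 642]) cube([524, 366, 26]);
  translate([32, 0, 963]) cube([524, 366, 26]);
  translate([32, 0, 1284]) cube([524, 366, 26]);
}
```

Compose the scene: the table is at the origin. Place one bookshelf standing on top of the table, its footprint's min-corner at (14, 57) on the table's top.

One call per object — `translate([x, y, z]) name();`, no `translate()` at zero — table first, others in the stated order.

table();
translate([14, 57, 775]) bookshelf();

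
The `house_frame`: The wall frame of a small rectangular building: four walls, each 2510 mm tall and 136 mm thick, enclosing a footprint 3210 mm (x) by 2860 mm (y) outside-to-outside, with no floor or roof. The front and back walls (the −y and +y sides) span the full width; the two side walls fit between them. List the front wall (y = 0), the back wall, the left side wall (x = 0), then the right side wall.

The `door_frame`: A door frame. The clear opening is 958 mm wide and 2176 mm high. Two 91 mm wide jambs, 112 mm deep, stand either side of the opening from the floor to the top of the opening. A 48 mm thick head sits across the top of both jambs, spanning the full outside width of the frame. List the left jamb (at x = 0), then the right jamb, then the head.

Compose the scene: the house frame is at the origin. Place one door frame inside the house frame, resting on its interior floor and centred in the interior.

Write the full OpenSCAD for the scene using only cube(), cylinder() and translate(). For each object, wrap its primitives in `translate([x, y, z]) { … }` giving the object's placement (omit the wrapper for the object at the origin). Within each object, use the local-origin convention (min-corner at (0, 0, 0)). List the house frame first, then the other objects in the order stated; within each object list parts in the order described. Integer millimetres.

cube([3210, 136, 2510]);
translate([0, 2724, 0]) cube([3210, 136, 2510]);
translate([0, 136, 0]) cube([136, 2588, 2510]);
translate([3074, 136, 0]) cube([136, 2588, 2510]);
translate([1035, 1374, 0]) {
  cube([91, 112, 2176]);
  translate([1049, 0, 0]) cube([91, 112, 2176]);
  translate([0, 0, 2176]) cube([1140, 112, 48]);
}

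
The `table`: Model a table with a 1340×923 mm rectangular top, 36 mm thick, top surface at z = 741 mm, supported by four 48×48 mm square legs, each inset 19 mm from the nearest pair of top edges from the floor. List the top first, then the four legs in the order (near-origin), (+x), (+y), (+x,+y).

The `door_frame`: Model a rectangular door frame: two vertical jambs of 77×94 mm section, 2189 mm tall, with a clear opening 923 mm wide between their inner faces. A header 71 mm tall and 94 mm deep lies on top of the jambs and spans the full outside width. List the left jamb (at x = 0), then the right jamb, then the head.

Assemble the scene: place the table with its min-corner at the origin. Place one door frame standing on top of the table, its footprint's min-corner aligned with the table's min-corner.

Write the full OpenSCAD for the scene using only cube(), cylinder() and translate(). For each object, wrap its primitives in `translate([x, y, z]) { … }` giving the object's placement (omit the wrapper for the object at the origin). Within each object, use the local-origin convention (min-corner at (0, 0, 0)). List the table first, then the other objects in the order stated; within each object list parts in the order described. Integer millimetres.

translate([0, 0, 705]) cube([1340, 923, 36]);
translate([19, 19, 0]) cube([48, 48, 705]);
translate([1273, 19, 0]) cube([48, 48, 705]);
translate([19, 856, 0]) cube([48, 48, 705]);
translate([1273, 856, 0]) cube([48, 48, 705]);
translate([0, 0, 741]) {
  cube([77, 94, 2189]);
  translate([1000, 0, 0]) cube([77, 94, 2189]);
  translate([0, 0, 2189]) cube([1077, 94, 71]);
}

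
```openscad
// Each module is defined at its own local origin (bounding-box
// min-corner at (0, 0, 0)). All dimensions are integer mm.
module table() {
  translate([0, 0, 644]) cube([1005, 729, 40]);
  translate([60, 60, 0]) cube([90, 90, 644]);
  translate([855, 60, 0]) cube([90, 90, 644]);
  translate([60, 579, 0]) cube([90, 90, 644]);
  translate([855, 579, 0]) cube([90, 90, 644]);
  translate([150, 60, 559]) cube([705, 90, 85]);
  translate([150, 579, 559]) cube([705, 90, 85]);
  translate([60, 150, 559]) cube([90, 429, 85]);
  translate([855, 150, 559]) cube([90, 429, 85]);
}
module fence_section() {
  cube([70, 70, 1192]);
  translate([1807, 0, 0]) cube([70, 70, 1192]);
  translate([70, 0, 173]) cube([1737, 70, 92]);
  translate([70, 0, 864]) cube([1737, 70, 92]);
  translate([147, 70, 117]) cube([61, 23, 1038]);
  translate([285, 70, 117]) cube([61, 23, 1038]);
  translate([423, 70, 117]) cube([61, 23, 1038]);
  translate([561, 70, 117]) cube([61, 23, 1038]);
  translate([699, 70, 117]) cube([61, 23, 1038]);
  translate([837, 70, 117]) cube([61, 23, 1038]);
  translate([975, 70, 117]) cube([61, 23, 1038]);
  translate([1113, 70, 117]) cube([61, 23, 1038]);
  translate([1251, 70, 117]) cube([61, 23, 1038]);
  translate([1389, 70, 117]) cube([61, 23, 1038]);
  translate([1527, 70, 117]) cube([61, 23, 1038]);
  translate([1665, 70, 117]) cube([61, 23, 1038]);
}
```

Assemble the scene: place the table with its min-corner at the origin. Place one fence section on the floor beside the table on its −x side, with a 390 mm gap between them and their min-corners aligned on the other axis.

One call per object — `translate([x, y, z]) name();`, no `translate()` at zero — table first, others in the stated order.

table();
translate([-2267, 0, 0]) fence_section();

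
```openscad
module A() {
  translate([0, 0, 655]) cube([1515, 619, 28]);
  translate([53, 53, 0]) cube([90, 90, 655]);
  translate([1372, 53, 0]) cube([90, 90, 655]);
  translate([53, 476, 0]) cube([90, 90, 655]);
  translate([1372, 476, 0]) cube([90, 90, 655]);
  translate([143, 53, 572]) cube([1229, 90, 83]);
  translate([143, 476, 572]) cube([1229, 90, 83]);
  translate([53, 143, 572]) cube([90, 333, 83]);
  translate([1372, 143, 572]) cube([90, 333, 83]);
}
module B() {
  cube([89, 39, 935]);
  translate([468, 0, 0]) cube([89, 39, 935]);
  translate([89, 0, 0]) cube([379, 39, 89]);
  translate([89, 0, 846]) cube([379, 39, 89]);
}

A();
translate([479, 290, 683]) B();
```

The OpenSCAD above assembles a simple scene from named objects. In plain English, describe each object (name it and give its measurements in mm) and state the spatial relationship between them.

A is a rectangular dining table. The top is 1515×619×28 mm with its upper surface at z = 683 mm. It stands on four 90×90 mm square legs, each inset 53 mm from the nearest pair of top edges, running from the floor to the underside of the top. Four apron rails, 90 mm thick and 83 mm tall, run between adjacent legs with their top edges flush with the underside of the top and their outer faces flush with the legs' outer faces.

B is a picture frame with a 379×757 mm rectangular opening (x by z) and a uniform 89 mm border on every side. Frame depth is 39 mm along y. It is built from two vertical stiles running the full outside height and two horizontal rails spanning the gap between the stiles.

The picture frame is on top of the table, centred.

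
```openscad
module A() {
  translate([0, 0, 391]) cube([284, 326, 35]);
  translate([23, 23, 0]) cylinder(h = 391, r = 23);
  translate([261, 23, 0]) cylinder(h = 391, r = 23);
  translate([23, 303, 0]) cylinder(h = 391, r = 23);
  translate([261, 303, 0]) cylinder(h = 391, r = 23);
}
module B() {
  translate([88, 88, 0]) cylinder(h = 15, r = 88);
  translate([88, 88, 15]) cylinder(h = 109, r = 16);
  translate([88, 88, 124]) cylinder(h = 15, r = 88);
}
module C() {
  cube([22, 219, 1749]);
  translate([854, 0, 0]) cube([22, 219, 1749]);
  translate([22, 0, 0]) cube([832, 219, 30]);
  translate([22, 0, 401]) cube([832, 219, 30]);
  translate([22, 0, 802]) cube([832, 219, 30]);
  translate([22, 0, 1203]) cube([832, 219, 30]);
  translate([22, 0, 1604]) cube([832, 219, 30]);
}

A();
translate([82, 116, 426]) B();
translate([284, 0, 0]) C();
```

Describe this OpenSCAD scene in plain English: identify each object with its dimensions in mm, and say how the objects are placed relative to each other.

A is a simple wooden stool: a rectangular seat 284 mm (x) by 326 mm (y), 35 mm thick, top face at z = 426 mm, on four round legs, each 46 mm in diameter. The legs rest on z = 0, each leg's axis is inset half a diameter from the nearest pair of seat edges (so the leg's bounding box is flush with the corner).

B is a spool: two coaxial disc flanges of radius 88 mm and thickness 15 mm, joined by a core cylinder of radius 16 mm and height 109 mm. The lower flange rests on z = 0 and the three cylinders share a vertical axis.

C is an open bookshelf. Two side panels, each 22 mm thick, 219 mm deep and 1749 mm tall, stand 876 mm apart (outside-to-outside). Between them sit 5 shelves, each 30 mm thick and 219 mm deep, spanning the full gap between the sides. The bottom shelf rests on the floor (its underside at z = 0) and the clear gap between one shelf's top and the next shelf's underside is 371 mm.

The spool is on top of the stool. The bookshelf is against the stool's +x side, with their −y faces flush.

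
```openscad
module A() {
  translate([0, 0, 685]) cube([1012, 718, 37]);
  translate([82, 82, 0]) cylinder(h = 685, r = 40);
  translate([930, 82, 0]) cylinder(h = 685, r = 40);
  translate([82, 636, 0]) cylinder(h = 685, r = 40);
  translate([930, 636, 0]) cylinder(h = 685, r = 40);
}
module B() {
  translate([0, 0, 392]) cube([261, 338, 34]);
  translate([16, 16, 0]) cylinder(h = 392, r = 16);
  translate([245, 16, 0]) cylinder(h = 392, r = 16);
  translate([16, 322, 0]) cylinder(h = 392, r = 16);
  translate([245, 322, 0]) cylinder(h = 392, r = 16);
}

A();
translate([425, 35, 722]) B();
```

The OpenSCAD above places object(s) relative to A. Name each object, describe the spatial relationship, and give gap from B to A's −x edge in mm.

A is a table. B is a stool. The stool is on top of the table. The gap from the stool to the table's −x edge is 425 mm.

The stool's min-x is at 425; the table's min-x is 0; gap = 425 mm.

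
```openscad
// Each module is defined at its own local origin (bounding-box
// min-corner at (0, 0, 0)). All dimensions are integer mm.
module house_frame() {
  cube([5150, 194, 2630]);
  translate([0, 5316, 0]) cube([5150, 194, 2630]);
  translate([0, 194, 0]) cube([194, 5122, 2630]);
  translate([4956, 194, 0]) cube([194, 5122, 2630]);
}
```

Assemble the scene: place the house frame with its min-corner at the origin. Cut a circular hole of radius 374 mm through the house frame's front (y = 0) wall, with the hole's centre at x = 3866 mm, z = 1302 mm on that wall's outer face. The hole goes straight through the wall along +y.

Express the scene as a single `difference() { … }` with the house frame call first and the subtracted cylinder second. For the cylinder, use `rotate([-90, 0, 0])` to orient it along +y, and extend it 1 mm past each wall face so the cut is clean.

difference() {
  house_frame();
  translate([3866, -1, 1302]) rotate([-90, 0, 0]) cylinder(h = 196, r = 374);
}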